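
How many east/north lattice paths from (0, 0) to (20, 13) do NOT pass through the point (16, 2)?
Number of paths = 572957595

Total paths from (0, 0) to (20, 13): C(33, 20) = 573166440. Paths through (16, 2): (paths (0, 0) → (16, 2)) × (paths (16, 2) → (20, 13)) = C(18, 16) · C(15, 4) = 153 · 1365 = 208845. Avoidance count = 573166440 − 208845 = 572957595.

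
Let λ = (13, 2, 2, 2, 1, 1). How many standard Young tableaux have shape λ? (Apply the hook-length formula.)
# SYT of shape (13, 2, 2, 2, 1, 1) = 3292016

Hook-length formula: f^λ = n! / Π hook(c), product over all cells c of the Young diagram. For λ = (13, 2, 2, 2, 1, 1), n = 21 boxes. Hook lengths by row (left-to-right, top-to-bottom): [18, 15, 11, 10, 9, 8, 7, 6, 5, 4, 3, 2, 1]; [6, 3]; [5, 2]; [4, 1]; [2]; [1]. Product of hooks = 15519651840000. So f^λ = 21! / 15519651840000 = 51090942171709440000 / 15519651840000 = 3292016.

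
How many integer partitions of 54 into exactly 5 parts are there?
p(54, 5 parts) = 3507

Partitions of n into exactly k parts are in bijection with partitions of n − k into at most k parts (subtract 1 from each part). So p(54, exactly 5) = p(49, parts ≤ 5). Computing via the recurrence p(m, j) = p(m, j−1) + p(m−j, j) gives 3507.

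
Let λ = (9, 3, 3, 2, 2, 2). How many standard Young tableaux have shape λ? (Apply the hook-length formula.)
# SYT of shape (9, 3, 3, 2, 2, 2) = 119380800

Hook-length formula: f^λ = n! / Π hook(c), product over all cells c of the Young diagram. For λ = (9, 3, 3, 2, 2, 2), n = 21 boxes. Hook lengths by row (left-to-right, top-to-bottom): [14, 13, 9, 6, 5, 4, 3, 2, 1]; [7, 6, 2]; [6, 5, 1]; [4, 3]; [3, 2]; [2, 1]. Product of hooks = 427966156800. So f^λ = 21! / 427966156800 = 51090942171709440000 / 427966156800 = 119380800.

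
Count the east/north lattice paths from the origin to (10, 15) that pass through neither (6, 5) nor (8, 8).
Number of paths = 2509298

Inclusion–exclusion. Total paths: C(25, 10) = 3268760. Through P₁: C(11, 6)·C(14, 4) = 462462. Through P₂: C(16, 8)·C(9, 2) = 463320. Since P₁ is strictly southwest of P₂, a monotone path through both must visit P₁ then P₂; paths through both = C(11, 6)·C(5, 2)·C(9, 2) = 166320. Avoid both = 3268760 − 462462 − 463320 + 166320 = 2509298.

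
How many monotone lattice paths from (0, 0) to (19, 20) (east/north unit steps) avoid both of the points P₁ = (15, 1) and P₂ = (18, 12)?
Number of paths = 68144736121

Inclusion–exclusion. Total paths: C(39, 19) = 68923264410. Through P₁: C(16, 15)·C(23, 4) = 141680. Through P₂: C(30, 18)·C(9, 1) = 778439025. Since P₁ is strictly southwest of P₂, a monotone path through both must visit P₁ then P₂; paths through both = C(16, 15)·C(14, 3)·C(9, 1) = 52416. Avoid both = 68923264410 − 141680 − 778439025 + 52416 = 68144736121.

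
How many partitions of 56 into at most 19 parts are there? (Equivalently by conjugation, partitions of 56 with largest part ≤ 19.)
p(56, parts ≤ 19) = 429112

Use the recurrence p(n, m) = p(n, m−1) + p(n−m, m): either the largest part is < m (count p(n, m−1)) or the largest part is exactly m (remove one copy of m, count p(n−m, m)). With p(0, ·) = 1 this gives p(56, parts ≤ 19) = 429112. (By conjugating Young diagrams, this also counts partitions of 56 into at most 19 parts.)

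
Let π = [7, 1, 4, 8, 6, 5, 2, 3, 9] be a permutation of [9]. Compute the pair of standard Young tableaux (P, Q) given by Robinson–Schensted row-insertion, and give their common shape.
P = [1, 2, 3, 9] / [4, 5] / [6, 8] / [7];  Q = [1, 3, 4, 9] / [2, 5] / [6, 8] / [7];  common shape = (4, 2, 2, 1)

Row-insert the values π_1, π_2, … into P one at a time, bumping the leftmost entry strictly greater than the inserted value down to the next row. The recording tableau Q records, in position (i, j), the step at which that cell was added to P.
  Insert 7 (step 1): P = [7];  Q = [1]
  Insert 1 (step 2): P = [1] / [7];  Q = [1] / [2]
  Insert 4 (step 3): P = [1, 4] / [7];  Q = [1, 3] / [2]
  Insert 8 (step 4): P = [1, 4, 8] / [7];  Q = [1, 3, 4] / [2]
  Insert 6 (step 5): P = [1, 4, 6] / [7, 8];  Q = [1, 3, 4] / [2, 5]
  Insert 5 (step 6): P = [1, 4, 5] / [6, 8] / [7];  Q = [1, 3, 4] / [2, 5] / [6]
  Insert 2 (step 7): P = [1, 2, 5] / [4, 8] / [6] / [7];  Q = [1, 3, 4] / [2, 5] / [6] / [7]
  Insert 3 (step 8): P = [1, 2, 3] / [4, 5] / [6, 8] / [7];  Q = [1, 3, 4] / [2, 5] / [6, 8] / [7]
  Insert 9 (step 9): P = [1, 2, 3, 9] / [4, 5] / [6, 8] / [7];  Q = [1, 3, 4, 9] / [2, 5] / [6, 8] / [7]
Final shape: (4, 2, 2, 1).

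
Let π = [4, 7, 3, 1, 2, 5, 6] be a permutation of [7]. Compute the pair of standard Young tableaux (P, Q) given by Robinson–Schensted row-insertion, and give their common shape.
P = [1, 2, 5, 6] / [3, 7] / [4];  Q = [1, 2, 6, 7] / [3, 5] / [4];  common shape = (4, 2, 1)

Row-insert the values π_1, π_2, … into P one at a time, bumping the leftmost entry strictly greater than the inserted value down to the next row. The recording tableau Q records, in position (i, j), the step at which that cell was added to P.
  Insert 4 (step 1): P = [4];  Q = [1]
  Insert 7 (step 2): P = [4, 7];  Q = [1, 2]
  Insert 3 (step 3): P = [3, 7] / [4];  Q = [1, 2] / [3]
  Insert 1 (step 4): P = [1, 7] / [3] / [4];  Q = [1, 2] / [3] / [4]
  Insert 2 (step 5): P = [1, 2] / [3, 7] / [4];  Q = [1, 2] / [3, 5] / [4]
  Insert 5 (step 6): P = [1, 2, 5] / [3, 7] / [4];  Q = [1, 2, 6] / [3, 5] / [4]
  Insert 6 (step 7): P = [1, 2, 5, 6] / [3, 7] / [4];  Q = [1, 2, 6, 7] / [3, 5] / [4]
Final shape: (4, 2, 1).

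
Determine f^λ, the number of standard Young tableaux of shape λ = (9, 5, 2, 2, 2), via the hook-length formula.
# SYT of shape (9, 5, 2, 2, 2) = 39971250

Hook-length formula: f^λ = n! / Π hook(c), product over all cells c of the Young diagram. For λ = (9, 5, 2, 2, 2), n = 20 boxes. Hook lengths by row (left-to-right, top-to-bottom): [13, 12, 8, 7, 6, 4, 3, 2, 1]; [8, 7, 3, 2, 1]; [4, 3]; [3, 2]; [2, 1]. Product of hooks = 60866297856. So f^λ = 20! / 60866297856 = 2432902008176640000 / 60866297856 = 39971250.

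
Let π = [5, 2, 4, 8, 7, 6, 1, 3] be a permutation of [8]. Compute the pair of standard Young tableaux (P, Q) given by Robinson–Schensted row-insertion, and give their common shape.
P = [1, 3, 6] / [2, 4] / [5, 7] / [8];  Q = [1, 3, 4] / [2, 5] / [6, 8] / [7];  common shape = (3, 2, 2, 1)

Row-insert the values π_1, π_2, … into P one at a time, bumping the leftmost entry strictly greater than the inserted value down to the next row. The recording tableau Q records, in position (i, j), the step at which that cell was added to P.
  Insert 5 (step 1): P = [5];  Q = [1]
  Insert 2 (step 2): P = [2] / [5];  Q = [1] / [2]
  Insert 4 (step 3): P = [2, 4] / [5];  Q = [1, 3] / [2]
  Insert 8 (step 4): P = [2, 4, 8] / [5];  Q = [1, 3, 4] / [2]
  Insert 7 (step 5): P = [2, 4, 7] / [5, 8];  Q = [1, 3, 4] / [2, 5]
  Insert 6 (step 6): P = [2, 4, 6] / [5, 7] / [8];  Q = [1, 3, 4] / [2, 5] / [6]
  Insert 1 (step 7): P = [1, 4, 6] / [2, 7] / [5] / [8];  Q = [1, 3, 4] / [2, 5] / [6] / [7]
  Insert 3 (step 8): P = [1, 3, 6] / [2, 4] / [5, 7] / [8];  Q = [1, 3, 4] / [2, 5] / [6, 8] / [7]
Final shape: (3, 2, 2, 1).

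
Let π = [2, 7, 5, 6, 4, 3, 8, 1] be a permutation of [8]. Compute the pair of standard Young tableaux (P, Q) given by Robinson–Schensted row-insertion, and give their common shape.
P = [1, 3, 6, 8] / [2] / [4] / [5] / [7];  Q = [1, 2, 4, 7] / [3] / [5] / [6] / [8];  common shape = (4, 1, 1, 1, 1)

Row-insert the values π_1, π_2, … into P one at a time, bumping the leftmost entry strictly greater than the inserted value down to the next row. The recording tableau Q records, in position (i, j), the step at which that cell was added to P.
  Insert 2 (step 1): P = [2];  Q = [1]
  Insert 7 (step 2): P = [2, 7];  Q = [1, 2]
  Insert 5 (step 3): P = [2, 5] / [7];  Q = [1, 2] / [3]
  Insert 6 (step 4): P = [2, 5, 6] / [7];  Q = [1, 2, 4] / [3]
  Insert 4 (step 5): P = [2, 4, 6] / [5] / [7];  Q = [1, 2, 4] / [3] / [5]
  Insert 3 (step 6): P = [2, 3, 6] / [4] / [5] / [7];  Q = [1, 2, 4] / [3] / [5] / [6]
  Insert 8 (step 7): P = [2, 3, 6, 8] / [4] / [5] / [7];  Q = [1, 2, 4, 7] / [3] / [5] / [6]
  Insert 1 (step 8): P = [1, 3, 6, 8] / [2] / [4] / [5] / [7];  Q = [1, 2, 4, 7] / [3] / [5] / [6] / [8]
Final shape: (4, 1, 1, 1, 1).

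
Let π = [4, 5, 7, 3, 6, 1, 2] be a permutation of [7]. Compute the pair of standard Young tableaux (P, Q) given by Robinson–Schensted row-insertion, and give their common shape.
P = [1, 2, 6] / [3, 5] / [4, 7];  Q = [1, 2, 3] / [4, 5] / [6, 7];  common shape = (3, 2, 2)

Row-insert the values π_1, π_2, … into P one at a time, bumping the leftmost entry strictly greater than the inserted value down to the next row. The recording tableau Q records, in position (i, j), the step at which that cell was added to P.
  Insert 4 (step 1): P = [4];  Q = [1]
  Insert 5 (step 2): P = [4, 5];  Q = [1, 2]
  Insert 7 (step 3): P = [4, 5, 7];  Q = [1, 2, 3]
  Insert 3 (step 4): P = [3, 5, 7] / [4];  Q = [1, 2, 3] / [4]
  Insert 6 (step 5): P = [3, 5, 6] / [4, 7];  Q = [1, 2, 3] / [4, 5]
  Insert 1 (step 6): P = [1, 5, 6] / [3, 7] / [4];  Q = [1, 2, 3] / [4, 5] / [6]
  Insert 2 (step 7): P = [1, 2, 6] / [3, 5] / [4, 7];  Q = [1, 2, 3] / [4, 5] / [6, 7]
Final shape: (3, 2, 2).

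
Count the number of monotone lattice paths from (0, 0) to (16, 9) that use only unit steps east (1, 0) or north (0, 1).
Number of paths = 2042975

A monotone lattice path from (0, 0) to (16, 9) consists of 16 east steps and 9 north steps in some order, so it is determined by which 16 of the 25 steps are east. The count is C(25, 16) = 2042975.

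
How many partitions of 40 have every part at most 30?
p(40, parts ≤ 30) = 37241

Use the recurrence p(n, m) = p(n, m−1) + p(n−m, m): either the largest part is < m (count p(n, m−1)) or the largest part is exactly m (remove one copy of m, count p(n−m, m)). With p(0, ·) = 1 this gives p(40, parts ≤ 30) = 37241. (By conjugating Young diagrams, this also counts partitions of 40 into at most 30 parts.)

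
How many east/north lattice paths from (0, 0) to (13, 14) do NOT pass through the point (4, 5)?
Number of paths = 13932180

Total paths from (0, 0) to (13, 14): C(27, 13) = 20058300. Paths through (4, 5): (paths (0, 0) → (4, 5)) × (paths (4, 5) → (13, 14)) = C(9, 4) · C(18, 9) = 126 · 48620 = 6126120. Avoidance count = 20058300 − 6126120 = 13932180.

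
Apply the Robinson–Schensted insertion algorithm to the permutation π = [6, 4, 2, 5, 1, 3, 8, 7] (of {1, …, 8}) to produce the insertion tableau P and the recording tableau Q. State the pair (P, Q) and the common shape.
P = [1, 3, 7] / [2, 5, 8] / [4] / [6];  Q = [1, 4, 7] / [2, 6, 8] / [3] / [5];  common shape = (3, 3, 1, 1)

Row-insert the values π_1, π_2, … into P one at a time, bumping the leftmost entry strictly greater than the inserted value down to the next row. The recording tableau Q records, in position (i, j), the step at which that cell was added to P.
  Insert 6 (step 1): P = [6];  Q = [1]
  Insert 4 (step 2): P = [4] / [6];  Q = [1] / [2]
  Insert 2 (step 3): P = [2] / [4] / [6];  Q = [1] / [2] / [3]
  Insert 5 (step 4): P = [2, 5] / [4] / [6];  Q = [1, 4] / [2] / [3]
  Insert 1 (step 5): P = [1, 5] / [2] / [4] / [6];  Q = [1, 4] / [2] / [3] / [5]
  Insert 3 (step 6): P = [1, 3] / [2, 5] / [4] / [6];  Q = [1, 4] / [2, 6] / [3] / [5]
  Insert 8 (step 7): P = [1, 3, 8] / [2, 5] / [4] / [6];  Q = [1, 4, 7] / [2, 6] / [3] / [5]
  Insert 7 (step 8): P = [1, 3, 7] / [2, 5, 8] / [4] / [6];  Q = [1, 4, 7] / [2, 6, 8] / [3] / [5]
Final shape: (3, 3, 1, 1).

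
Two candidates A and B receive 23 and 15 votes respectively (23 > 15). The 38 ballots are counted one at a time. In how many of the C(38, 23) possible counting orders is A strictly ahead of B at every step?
Strict-lead orderings = 3257112960

Total orderings of the 38 votes with 23 for A: C(38, 23) = 15471286560. By the Bertrand ballot formula (Cycle Lemma / reflection principle), the number of orderings in which A is strictly ahead of B throughout is (p − q)/(p + q) · C(p + q, p) = (23 − 15)/(23 + 15) · 15471286560 = 3257112960.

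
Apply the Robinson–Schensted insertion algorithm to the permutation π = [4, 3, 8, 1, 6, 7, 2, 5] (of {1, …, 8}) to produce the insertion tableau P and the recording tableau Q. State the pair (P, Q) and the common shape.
P = [1, 2, 5] / [3, 6, 7] / [4, 8];  Q = [1, 3, 6] / [2, 5, 8] / [4, 7];  common shape = (3, 3, 2)

Row-insert the values π_1, π_2, … into P one at a time, bumping the leftmost entry strictly greater than the inserted value down to the next row. The recording tableau Q records, in position (i, j), the step at which that cell was added to P.
  Insert 4 (step 1): P = [4];  Q = [1]
  Insert 3 (step 2): P = [3] / [4];  Q = [1] / [2]
  Insert 8 (step 3): P = [3, 8] / [4];  Q = [1, 3] / [2]
  Insert 1 (step 4): P = [1, 8] / [3] / [4];  Q = [1, 3] / [2] / [4]
  Insert 6 (step 5): P = [1, 6] / [3, 8] / [4];  Q = [1, 3] / [2, 5] / [4]
  Insert 7 (step 6): P = [1, 6, 7] / [3, 8] / [4];  Q = [1, 3, 6] / [2, 5] / [4]
  Insert 2 (step 7): P = [1, 2, 7] / [3, 6] / [4, 8];  Q = [1, 3, 6] / [2, 5] / [4, 7]
  Insert 5 (step 8): P = [1, 2, 5] / [3, 6, 7] / [4, 8];  Q = [1, 3, 6] / [2, 5, 8] / [4, 7]
Final shape: (3, 3, 2).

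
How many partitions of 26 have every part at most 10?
p(26, parts ≤ 10) = 1761

Use the recurrence p(n, m) = p(n, m−1) + p(n−m, m): either the largest part is < m (count p(n, m−1)) or the largest part is exactly m (remove one copy of m, count p(n−m, m)). With p(0, ·) = 1 this gives p(26, parts ≤ 10) = 1761. (By conjugating Young diagrams, this also counts partitions of 26 into at most 10 parts.)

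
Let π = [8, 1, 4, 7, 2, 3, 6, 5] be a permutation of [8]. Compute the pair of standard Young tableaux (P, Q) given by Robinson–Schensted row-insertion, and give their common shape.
P = [1, 2, 3, 5] / [4, 6] / [7] / [8];  Q = [1, 3, 4, 7] / [2, 6] / [5] / [8];  common shape = (4, 2, 1, 1)

Row-insert the values π_1, π_2, … into P one at a time, bumping the leftmost entry strictly greater than the inserted value down to the next row. The recording tableau Q records, in position (i, j), the step at which that cell was added to P.
  Insert 8 (step 1): P = [8];  Q = [1]
  Insert 1 (step 2): P = [1] / [8];  Q = [1] / [2]
  Insert 4 (step 3): P = [1, 4] / [8];  Q = [1, 3] / [2]
  Insert 7 (step 4): P = [1, 4, 7] / [8];  Q = [1, 3, 4] / [2]
  Insert 2 (step 5): P = [1, 2, 7] / [4] / [8];  Q = [1, 3, 4] / [2] / [5]
  Insert 3 (step 6): P = [1, 2, 3] / [4, 7] / [8];  Q = [1, 3, 4] / [2, 6] / [5]
  Insert 6 (step 7): P = [1, 2, 3, 6] / [4, 7] / [8];  Q = [1, 3, 4, 7] / [2, 6] / [5]
  Insert 5 (step 8): P = [1, 2, 3, 5] / [4, 6] / [7] / [8];  Q = [1, 3, 4, 7] / [2, 6] / [5] / [8]
Final shape: (4, 2, 1, 1).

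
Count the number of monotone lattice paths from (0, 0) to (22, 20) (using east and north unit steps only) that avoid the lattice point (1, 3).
Number of paths = 398667033900

Total paths from (0, 0) to (22, 20): C(42, 22) = 513791607420. Paths through (1, 3): (paths (0, 0) → (1, 3)) × (paths (1, 3) → (22, 20)) = C(4, 1) · C(38, 21) = 4 · 28781143380 = 115124573520. Avoidance count = 513791607420 − 115124573520 = 398667033900.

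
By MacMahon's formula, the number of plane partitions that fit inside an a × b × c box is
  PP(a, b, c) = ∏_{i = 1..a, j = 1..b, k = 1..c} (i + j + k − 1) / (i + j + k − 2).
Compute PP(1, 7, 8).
PP(1, 7, 8) = 6435

Evaluate the triple product over i = 1..1, j = 1..7, k = 1..8. The factors are (2/1) · (3/2) · (4/3) · (5/4) · (6/5) · (7/6) · (8/7) · (9/8) · … (56 factors total). The numerators and denominators telescope so the product is an integer; carrying out the multiplication exactly gives PP(1, 7, 8) = 6435.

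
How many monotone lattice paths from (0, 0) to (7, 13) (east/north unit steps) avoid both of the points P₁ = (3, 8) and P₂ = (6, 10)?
Number of paths = 31298

Inclusion–exclusion. Total paths: C(20, 7) = 77520. Through P₁: C(11, 3)·C(9, 4) = 20790. Through P₂: C(16, 6)·C(4, 1) = 32032. Since P₁ is strictly southwest of P₂, a monotone path through both must visit P₁ then P₂; paths through both = C(11, 3)·C(5, 3)·C(4, 1) = 6600. Avoid both = 77520 − 20790 − 32032 + 6600 = 31298.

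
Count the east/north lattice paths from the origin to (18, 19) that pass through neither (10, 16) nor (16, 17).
Number of paths = 10018469835

Inclusion–exclusion. Total paths: C(37, 18) = 17672631900. Through P₁: C(26, 10)·C(11, 8) = 876436275. Through P₂: C(33, 16)·C(4, 2) = 7000818660. Since P₁ is strictly southwest of P₂, a monotone path through both must visit P₁ then P₂; paths through both = C(26, 10)·C(7, 6)·C(4, 2) = 223092870. Avoid both = 17672631900 − 876436275 − 7000818660 + 223092870 = 10018469835.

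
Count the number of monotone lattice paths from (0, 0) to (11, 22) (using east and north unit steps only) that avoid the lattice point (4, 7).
Number of paths = 137257200

Total paths from (0, 0) to (11, 22): C(33, 11) = 193536720. Paths through (4, 7): (paths (0, 0) → (4, 7)) × (paths (4, 7) → (11, 22)) = C(11, 4) · C(22, 7) = 330 · 170544 = 56279520. Avoidance count = 193536720 − 56279520 = 137257200.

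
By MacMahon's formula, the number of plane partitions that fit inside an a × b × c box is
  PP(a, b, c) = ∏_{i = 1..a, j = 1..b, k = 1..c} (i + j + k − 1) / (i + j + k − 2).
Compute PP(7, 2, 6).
PP(7, 2, 6) = 736164

Evaluate the triple product over i = 1..7, j = 1..2, k = 1..6. The factors are (2/1) · (3/2) · (4/3) · (5/4) · (6/5) · (7/6) · (3/2) · (4/3) · … (84 factors total). The numerators and denominators telescope so the product is an integer; carrying out the multiplication exactly gives PP(7, 2, 6) = 736164.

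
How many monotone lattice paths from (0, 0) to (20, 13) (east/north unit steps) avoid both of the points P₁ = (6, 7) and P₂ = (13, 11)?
Number of paths = 437179176

Inclusion–exclusion. Total paths: C(33, 20) = 573166440. Through P₁: C(13, 6)·C(20, 14) = 66512160. Through P₂: C(24, 13)·C(9, 7) = 89861184. Since P₁ is strictly southwest of P₂, a monotone path through both must visit P₁ then P₂; paths through both = C(13, 6)·C(11, 7)·C(9, 7) = 20386080. Avoid both = 573166440 − 66512160 − 89861184 + 20386080 = 437179176.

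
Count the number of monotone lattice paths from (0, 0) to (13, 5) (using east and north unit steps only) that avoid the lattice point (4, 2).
Number of paths = 5268

Total paths from (0, 0) to (13, 5): C(18, 13) = 8568. Paths through (4, 2): (paths (0, 0) → (4, 2)) × (paths (4, 2) → (13, 5)) = C(6, 4) · C(12, 9) = 15 · 220 = 3300. Avoidance count = 8568 − 3300 = 5268.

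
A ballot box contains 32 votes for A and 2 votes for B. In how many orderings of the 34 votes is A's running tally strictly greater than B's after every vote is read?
Strict-lead orderings = 495

Total orderings of the 34 votes with 32 for A: C(34, 32) = 561. By the Bertrand ballot formula (Cycle Lemma / reflection principle), the number of orderings in which A is strictly ahead of B throughout is (p − q)/(p + q) · C(p + q, p) = (32 − 2)/(32 + 2) · 561 = 495.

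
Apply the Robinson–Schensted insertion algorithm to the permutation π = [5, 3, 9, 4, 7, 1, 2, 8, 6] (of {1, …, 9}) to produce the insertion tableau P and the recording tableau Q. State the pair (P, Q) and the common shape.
P = [1, 2, 6, 8] / [3, 4, 7] / [5, 9];  Q = [1, 3, 5, 8] / [2, 4, 9] / [6, 7];  common shape = (4, 3, 2)

Row-insert the values π_1, π_2, … into P one at a time, bumping the leftmost entry strictly greater than the inserted value down to the next row. The recording tableau Q records, in position (i, j), the step at which that cell was added to P.
  Insert 5 (step 1): P = [5];  Q = [1]
  Insert 3 (step 2): P = [3] / [5];  Q = [1] / [2]
  Insert 9 (step 3): P = [3, 9] / [5];  Q = [1, 3] / [2]
  Insert 4 (step 4): P = [3, 4] / [5, 9];  Q = [1, 3] / [2, 4]
  Insert 7 (step 5): P = [3, 4, 7] / [5, 9];  Q = [1, 3, 5] / [2, 4]
  Insert 1 (step 6): P = [1, 4, 7] / [3, 9] / [5];  Q = [1, 3, 5] / [2, 4] / [6]
  Insert 2 (step 7): P = [1, 2, 7] / [3, 4] / [5, 9];  Q = [1, 3, 5] / [2, 4] / [6, 7]
  Insert 8 (step 8): P = [1, 2, 7, 8] / [3, 4] / [5, 9];  Q = [1, 3, 5, 8] / [2, 4] / [6, 7]
  Insert 6 (step 9): P = [1, 2, 6, 8] / [3, 4, 7] / [5, 9];  Q = [1, 3, 5, 8] / [2, 4, 9] / [6, 7]
Final shape: (4, 3, 2).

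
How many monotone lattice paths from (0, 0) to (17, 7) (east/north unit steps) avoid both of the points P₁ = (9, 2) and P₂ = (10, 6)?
Number of paths = 213455

Inclusion–exclusion. Total paths: C(24, 17) = 346104. Through P₁: C(11, 9)·C(13, 8) = 70785. Through P₂: C(16, 10)·C(8, 7) = 64064. Since P₁ is strictly southwest of P₂, a monotone path through both must visit P₁ then P₂; paths through both = C(11, 9)·C(5, 1)·C(8, 7) = 2200. Avoid both = 346104 − 70785 − 64064 + 2200 = 213455.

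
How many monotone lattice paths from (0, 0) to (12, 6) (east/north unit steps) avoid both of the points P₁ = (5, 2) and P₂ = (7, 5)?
Number of paths = 8142

Inclusion–exclusion. Total paths: C(18, 12) = 18564. Through P₁: C(7, 5)·C(11, 7) = 6930. Through P₂: C(12, 7)·C(6, 5) = 4752. Since P₁ is strictly southwest of P₂, a monotone path through both must visit P₁ then P₂; paths through both = C(7, 5)·C(5, 2)·C(6, 5) = 1260. Avoid both = 18564 − 6930 − 4752 + 1260 = 8142.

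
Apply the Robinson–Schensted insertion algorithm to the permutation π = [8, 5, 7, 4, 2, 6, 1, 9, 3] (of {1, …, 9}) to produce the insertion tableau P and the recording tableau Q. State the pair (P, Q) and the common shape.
P = [1, 3, 9] / [2, 6] / [4, 7] / [5] / [8];  Q = [1, 3, 8] / [2, 6] / [4, 9] / [5] / [7];  common shape = (3, 2, 2, 1, 1)

Row-insert the values π_1, π_2, … into P one at a time, bumping the leftmost entry strictly greater than the inserted value down to the next row. The recording tableau Q records, in position (i, j), the step at which that cell was added to P.
  Insert 8 (step 1): P = [8];  Q = [1]
  Insert 5 (step 2): P = [5] / [8];  Q = [1] / [2]
  Insert 7 (step 3): P = [5, 7] / [8];  Q = [1, 3] / [2]
  Insert 4 (step 4): P = [4, 7] / [5] / [8];  Q = [1, 3] / [2] / [4]
  Insert 2 (step 5): P = [2, 7] / [4] / [5] / [8];  Q = [1, 3] / [2] / [4] / [5]
  Insert 6 (step 6): P = [2, 6] / [4, 7] / [5] / [8];  Q = [1, 3] / [2, 6] / [4] / [5]
  Insert 1 (step 7): P = [1, 6] / [2, 7] / [4] / [5] / [8];  Q = [1, 3] / [2, 6] / [4] / [5] / [7]
  Insert 9 (step 8): P = [1, 6, 9] / [2, 7] / [4] / [5] / [8];  Q = [1, 3, 8] / [2, 6] / [4] / [5] / [7]
  Insert 3 (step 9): P = [1, 3, 9] / [2, 6] / [4, 7] / [5] / [8];  Q = [1, 3, 8] / [2, 6] / [4, 9] / [5] / [7]
Final shape: (3, 2, 2, 1, 1).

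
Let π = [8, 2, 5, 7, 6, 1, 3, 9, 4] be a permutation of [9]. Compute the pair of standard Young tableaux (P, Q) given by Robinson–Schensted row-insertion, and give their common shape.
P = [1, 3, 4, 9] / [2, 5, 6] / [7] / [8];  Q = [1, 3, 4, 8] / [2, 7, 9] / [5] / [6];  common shape = (4, 3, 1, 1)

Row-insert the values π_1, π_2, … into P one at a time, bumping the leftmost entry strictly greater than the inserted value down to the next row. The recording tableau Q records, in position (i, j), the step at which that cell was added to P.
  Insert 8 (step 1): P = [8];  Q = [1]
  Insert 2 (step 2): P = [2] / [8];  Q = [1] / [2]
  Insert 5 (step 3): P = [2, 5] / [8];  Q = [1, 3] / [2]
  Insert 7 (step 4): P = [2, 5, 7] / [8];  Q = [1, 3, 4] / [2]
  Insert 6 (step 5): P = [2, 5, 6] / [7] / [8];  Q = [1, 3, 4] / [2] / [5]
  Insert 1 (step 6): P = [1, 5, 6] / [2] / [7] / [8];  Q = [1, 3, 4] / [2] / [5] / [6]
  Insert 3 (step 7): P = [1, 3, 6] / [2, 5] / [7] / [8];  Q = [1, 3, 4] / [2, 7] / [5] / [6]
  Insert 9 (step 8): P = [1, 3, 6, 9] / [2, 5] / [7] / [8];  Q = [1, 3, 4, 8] / [2, 7] / [5] / [6]
  Insert 4 (step 9): P = [1, 3, 4, 9] / [2, 5, 6] / [7] / [8];  Q = [1, 3, 4, 8] / [2, 7, 9] / [5] / [6]
Final shape: (4, 3, 1, 1).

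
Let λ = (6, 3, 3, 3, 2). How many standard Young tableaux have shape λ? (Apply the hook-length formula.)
# SYT of shape (6, 3, 3, 3, 2) = 1089088

Hook-length formula: f^λ = n! / Π hook(c), product over all cells c of the Young diagram. For λ = (6, 3, 3, 3, 2), n = 17 boxes. Hook lengths by row (left-to-right, top-to-bottom): [10, 9, 7, 3, 2, 1]; [6, 5, 3]; [5, 4, 2]; [4, 3, 1]; [2, 1]. Product of hooks = 326592000. So f^λ = 17! / 326592000 = 355687428096000 / 326592000 = 1089088.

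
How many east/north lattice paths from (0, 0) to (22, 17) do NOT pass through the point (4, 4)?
Number of paths = 36583402560

Total paths from (0, 0) to (22, 17): C(39, 22) = 51021117810. Paths through (4, 4): (paths (0, 0) → (4, 4)) × (paths (4, 4) → (22, 17)) = C(8, 4) · C(31, 18) = 70 · 206253075 = 14437715250. Avoidance count = 51021117810 − 14437715250 = 36583402560.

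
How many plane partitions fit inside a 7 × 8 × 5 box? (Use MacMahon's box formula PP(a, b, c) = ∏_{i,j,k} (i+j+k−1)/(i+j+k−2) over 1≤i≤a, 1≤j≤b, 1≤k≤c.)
PP(7, 8, 5) = 201299981193168

Evaluate the triple product over i = 1..7, j = 1..8, k = 1..5. The factors are (2/1) · (3/2) · (4/3) · (5/4) · (6/5) · (3/2) · (4/3) · (5/4) · … (280 factors total). The numerators and denominators telescope so the product is an integer; carrying out the multiplication exactly gives PP(7, 8, 5) = 201299981193168.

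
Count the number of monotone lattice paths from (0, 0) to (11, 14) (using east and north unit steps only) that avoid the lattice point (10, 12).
Number of paths = 2517462

Total paths from (0, 0) to (11, 14): C(25, 11) = 4457400. Paths through (10, 12): (paths (0, 0) → (10, 12)) × (paths (10, 12) → (11, 14)) = C(22, 10) · C(3, 1) = 646646 · 3 = 1939938. Avoidance count = 4457400 − 1939938 = 2517462.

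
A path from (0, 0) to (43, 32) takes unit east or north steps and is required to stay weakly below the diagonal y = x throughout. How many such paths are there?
Number of paths = 425619851348799604350

By the reflection principle (André's argument), the number of monotone paths to (43, 32) with n ≤ m that never go above y = x is C(75, 43) − C(75, 44) = 1560606121612265215950 − 1134986270263465611600 = 425619851348799604350.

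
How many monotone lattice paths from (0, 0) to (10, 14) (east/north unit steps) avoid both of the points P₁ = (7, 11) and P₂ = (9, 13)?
Number of paths = 711824

Inclusion–exclusion. Total paths: C(24, 10) = 1961256. Through P₁: C(18, 7)·C(6, 3) = 636480. Through P₂: C(22, 9)·C(2, 1) = 994840. Since P₁ is strictly southwest of P₂, a monotone path through both must visit P₁ then P₂; paths through both = C(18, 7)·C(4, 2)·C(2, 1) = 381888. Avoid both = 1961256 − 636480 − 994840 + 381888 = 711824.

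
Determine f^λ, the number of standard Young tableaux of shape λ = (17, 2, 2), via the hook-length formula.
# SYT of shape (17, 2, 2) = 9520

Hook-length formula: f^λ = n! / Π hook(c), product over all cells c of the Young diagram. For λ = (17, 2, 2), n = 21 boxes. Hook lengths by row (left-to-right, top-to-bottom): [19, 18, 15, 14, 13, 12, 11, 10, 9, 8, 7, 6, 5, 4, 3, 2, 1]; [3, 2]; [2, 1]. Product of hooks = 5366695606272000. So f^λ = 21! / 5366695606272000 = 51090942171709440000 / 5366695606272000 = 9520.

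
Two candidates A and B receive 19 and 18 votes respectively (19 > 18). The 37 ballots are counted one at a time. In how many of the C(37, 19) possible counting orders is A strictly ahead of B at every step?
Strict-lead orderings = 477638700

Total orderings of the 37 votes with 19 for A: C(37, 19) = 17672631900. By the Bertrand ballot formula (Cycle Lemma / reflection principle), the number of orderings in which A is strictly ahead of B throughout is (p − q)/(p + q) · C(p + q, p) = (19 − 18)/(19 + 18) · 17672631900 = 477638700.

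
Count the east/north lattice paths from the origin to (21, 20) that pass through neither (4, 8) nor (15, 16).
Number of paths = 188183757345

Inclusion–exclusion. Total paths: C(41, 21) = 269128937220. Through P₁: C(12, 4)·C(29, 17) = 25688487825. Through P₂: C(31, 15)·C(10, 6) = 63113440950. Since P₁ is strictly southwest of P₂, a monotone path through both must visit P₁ then P₂; paths through both = C(12, 4)·C(19, 11)·C(10, 6) = 7856748900. Avoid both = 269128937220 − 25688487825 − 63113440950 + 7856748900 = 188183757345.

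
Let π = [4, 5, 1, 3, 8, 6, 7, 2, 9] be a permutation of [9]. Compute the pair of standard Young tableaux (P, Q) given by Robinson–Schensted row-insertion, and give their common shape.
P = [1, 2, 6, 7, 9] / [3, 5, 8] / [4];  Q = [1, 2, 5, 7, 9] / [3, 4, 6] / [8];  common shape = (5, 3, 1)

Row-insert the values π_1, π_2, … into P one at a time, bumping the leftmost entry strictly greater than the inserted value down to the next row. The recording tableau Q records, in position (i, j), the step at which that cell was added to P.
  Insert 4 (step 1): P = [4];  Q = [1]
  Insert 5 (step 2): P = [4, 5];  Q = [1, 2]
  Insert 1 (step 3): P = [1, 5] / [4];  Q = [1, 2] / [3]
  Insert 3 (step 4): P = [1, 3] / [4, 5];  Q = [1, 2] / [3, 4]
  Insert 8 (step 5): P = [1, 3, 8] / [4, 5];  Q = [1, 2, 5] / [3, 4]
  Insert 6 (step 6): P = [1, 3, 6] / [4, 5, 8];  Q = [1, 2, 5] / [3, 4, 6]
  Insert 7 (step 7): P = [1, 3, 6, 7] / [4, 5, 8];  Q = [1, 2, 5, 7] / [3, 4, 6]
  Insert 2 (step 8): P = [1, 2, 6, 7] / [3, 5, 8] / [4];  Q = [1, 2, 5, 7] / [3, 4, 6] / [8]
  Insert 9 (step 9): P = [1, 2, 6, 7, 9] / [3, 5, 8] / [4];  Q = [1, 2, 5, 7, 9] / [3, 4, 6] / [8]
Final shape: (5, 3, 1).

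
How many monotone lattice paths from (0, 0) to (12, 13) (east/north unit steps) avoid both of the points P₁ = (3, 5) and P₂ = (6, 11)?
Number of paths = 3624124

Inclusion–exclusion. Total paths: C(25, 12) = 5200300. Through P₁: C(8, 3)·C(17, 9) = 1361360. Through P₂: C(17, 6)·C(8, 6) = 346528. Since P₁ is strictly southwest of P₂, a monotone path through both must visit P₁ then P₂; paths through both = C(8, 3)·C(9, 3)·C(8, 6) = 131712. Avoid both = 5200300 − 1361360 − 346528 + 131712 = 3624124.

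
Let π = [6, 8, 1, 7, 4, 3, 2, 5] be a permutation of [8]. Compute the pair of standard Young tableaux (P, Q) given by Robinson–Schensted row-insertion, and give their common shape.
P = [1, 2, 5] / [3, 7] / [4] / [6] / [8];  Q = [1, 2, 8] / [3, 4] / [5] / [6] / [7];  common shape = (3, 2, 1, 1, 1)

Row-insert the values π_1, π_2, … into P one at a time, bumping the leftmost entry strictly greater than the inserted value down to the next row. The recording tableau Q records, in position (i, j), the step at which that cell was added to P.
  Insert 6 (step 1): P = [6];  Q = [1]
  Insert 8 (step 2): P = [6, 8];  Q = [1, 2]
  Insert 1 (step 3): P = [1, 8] / [6];  Q = [1, 2] / [3]
  Insert 7 (step 4): P = [1, 7] / [6, 8];  Q = [1, 2] / [3, 4]
  Insert 4 (step 5): P = [1, 4] / [6, 7] / [8];  Q = [1, 2] / [3, 4] / [5]
  Insert 3 (step 6): P = [1, 3] / [4, 7] / [6] / [8];  Q = [1, 2] / [3, 4] / [5] / [6]
  Insert 2 (step 7): P = [1, 2] / [3, 7] / [4] / [6] / [8];  Q = [1, 2] / [3, 4] / [5] / [6] / [7]
  Insert 5 (step 8): P = [1, 2, 5] / [3, 7] / [4] / [6] / [8];  Q = [1, 2, 8] / [3, 4] / [5] / [6] / [7]
Final shape: (3, 2, 1, 1, 1).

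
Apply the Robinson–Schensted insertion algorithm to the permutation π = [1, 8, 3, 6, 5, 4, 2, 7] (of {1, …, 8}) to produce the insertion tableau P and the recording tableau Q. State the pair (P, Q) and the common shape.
P = [1, 2, 4, 7] / [3] / [5] / [6] / [8];  Q = [1, 2, 4, 8] / [3] / [5] / [6] / [7];  common shape = (4, 1, 1, 1, 1)

Row-insert the values π_1, π_2, … into P one at a time, bumping the leftmost entry strictly greater than the inserted value down to the next row. The recording tableau Q records, in position (i, j), the step at which that cell was added to P.
  Insert 1 (step 1): P = [1];  Q = [1]
  Insert 8 (step 2): P = [1, 8];  Q = [1, 2]
  Insert 3 (step 3): P = [1, 3] / [8];  Q = [1, 2] / [3]
  Insert 6 (step 4): P = [1, 3, 6] / [8];  Q = [1, 2, 4] / [3]
  Insert 5 (step 5): P = [1, 3, 5] / [6] / [8];  Q = [1, 2, 4] / [3] / [5]
  Insert 4 (step 6): P = [1, 3, 4] / [5] / [6] / [8];  Q = [1, 2, 4] / [3] / [5] / [6]
  Insert 2 (step 7): P = [1, 2, 4] / [3] / [5] / [6] / [8];  Q = [1, 2, 4] / [3] / [5] / [6] / [7]
  Insert 7 (step 8): P = [1, 2, 4, 7] / [3] / [5] / [6] / [8];  Q = [1, 2, 4, 8] / [3] / [5] / [6] / [7]
Final shape: (4, 1, 1, 1, 1).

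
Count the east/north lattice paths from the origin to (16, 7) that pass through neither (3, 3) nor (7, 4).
Number of paths = 146957

Inclusion–exclusion. Total paths: C(23, 16) = 245157. Through P₁: C(6, 3)·C(17, 13) = 47600. Through P₂: C(11, 7)·C(12, 9) = 72600. Since P₁ is strictly southwest of P₂, a monotone path through both must visit P₁ then P₂; paths through both = C(6, 3)·C(5, 4)·C(12, 9) = 22000. Avoid both = 245157 − 47600 − 72600 + 22000 = 146957.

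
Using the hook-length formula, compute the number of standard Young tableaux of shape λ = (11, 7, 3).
# SYT of shape (11, 7, 3) = 8478750

Hook-length formula: f^λ = n! / Π hook(c), product over all cells c of the Young diagram. For λ = (11, 7, 3), n = 21 boxes. Hook lengths by row (left-to-right, top-to-bottom): [13, 12, 11, 9, 8, 7, 6, 4, 3, 2, 1]; [8, 7, 6, 4, 3, 2, 1]; [3, 2, 1]. Product of hooks = 6025763487744. So f^λ = 21! / 6025763487744 = 51090942171709440000 / 6025763487744 = 8478750.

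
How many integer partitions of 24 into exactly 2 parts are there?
p(24, 2 parts) = 12

Partitions of n into exactly k parts are in bijection with partitions of n − k into at most k parts (subtract 1 from each part). So p(24, exactly 2) = p(22, parts ≤ 2). Computing via the recurrence p(m, j) = p(m, j−1) + p(m−j, j) gives 12.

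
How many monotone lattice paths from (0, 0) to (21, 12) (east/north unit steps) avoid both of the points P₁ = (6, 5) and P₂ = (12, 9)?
Number of paths = 232705792

Inclusion–exclusion. Total paths: C(33, 21) = 354817320. Through P₁: C(11, 6)·C(22, 15) = 78791328. Through P₂: C(21, 12)·C(12, 9) = 64664600. Since P₁ is strictly southwest of P₂, a monotone path through both must visit P₁ then P₂; paths through both = C(11, 6)·C(10, 6)·C(12, 9) = 21344400. Avoid both = 354817320 − 78791328 − 64664600 + 21344400 = 232705792.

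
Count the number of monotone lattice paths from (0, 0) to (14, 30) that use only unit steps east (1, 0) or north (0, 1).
Number of paths = 114955808528

A monotone lattice path from (0, 0) to (14, 30) consists of 14 east steps and 30 north steps in some order, so it is determined by which 14 of the 44 steps are east. The count is C(44, 14) = 114955808528.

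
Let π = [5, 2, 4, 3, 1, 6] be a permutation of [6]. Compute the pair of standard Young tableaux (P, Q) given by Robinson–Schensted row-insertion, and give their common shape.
P = [1, 3, 6] / [2] / [4] / [5];  Q = [1, 3, 6] / [2] / [4] / [5];  common shape = (3, 1, 1, 1)

Row-insert the values π_1, π_2, … into P one at a time, bumping the leftmost entry strictly greater than the inserted value down to the next row. The recording tableau Q records, in position (i, j), the step at which that cell was added to P.
  Insert 5 (step 1): P = [5];  Q = [1]
  Insert 2 (step 2): P = [2] / [5];  Q = [1] / [2]
  Insert 4 (step 3): P = [2, 4] / [5];  Q = [1, 3] / [2]
  Insert 3 (step 4): P = [2, 3] / [4] / [5];  Q = [1, 3] / [2] / [4]
  Insert 1 (step 5): P = [1, 3] / [2] / [4] / [5];  Q = [1, 3] / [2] / [4] / [5]
  Insert 6 (step 6): P = [1, 3, 6] / [2] / [4] / [5];  Q = [1, 3, 6] / [2] / [4] / [5]
Final shape: (3, 1, 1, 1).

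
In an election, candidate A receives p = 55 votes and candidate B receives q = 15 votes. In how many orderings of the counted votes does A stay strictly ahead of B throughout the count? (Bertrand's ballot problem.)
Strict-lead orderings = 412274681406208

Total orderings of the 70 votes with 55 for A: C(70, 55) = 721480692460864. By the Bertrand ballot formula (Cycle Lemma / reflection principle), the number of orderings in which A is strictly ahead of B throughout is (p − q)/(p + q) · C(p + q, p) = (55 − 15)/(55 + 15) · 721480692460864 = 412274681406208.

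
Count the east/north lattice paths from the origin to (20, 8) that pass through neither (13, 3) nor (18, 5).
Number of paths = 2445695

Inclusion–exclusion. Total paths: C(28, 20) = 3108105. Through P₁: C(16, 13)·C(12, 7) = 443520. Through P₂: C(23, 18)·C(5, 2) = 336490. Since P₁ is strictly southwest of P₂, a monotone path through both must visit P₁ then P₂; paths through both = C(16, 13)·C(7, 5)·C(5, 2) = 117600. Avoid both = 3108105 − 443520 − 336490 + 117600 = 2445695.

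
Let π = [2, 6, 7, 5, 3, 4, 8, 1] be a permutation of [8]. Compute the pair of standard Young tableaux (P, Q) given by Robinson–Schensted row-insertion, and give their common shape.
P = [1, 3, 4, 8] / [2, 7] / [5] / [6];  Q = [1, 2, 3, 7] / [4, 6] / [5] / [8];  common shape = (4, 2, 1, 1)

Row-insert the values π_1, π_2, … into P one at a time, bumping the leftmost entry strictly greater than the inserted value down to the next row. The recording tableau Q records, in position (i, j), the step at which that cell was added to P.
  Insert 2 (step 1): P = [2];  Q = [1]
  Insert 6 (step 2): P = [2, 6];  Q = [1, 2]
  Insert 7 (step 3): P = [2, 6, 7];  Q = [1, 2, 3]
  Insert 5 (step 4): P = [2, 5, 7] / [6];  Q = [1, 2, 3] / [4]
  Insert 3 (step 5): P = [2, 3, 7] / [5] / [6];  Q = [1, 2, 3] / [4] / [5]
  Insert 4 (step 6): P = [2, 3, 4] / [5, 7] / [6];  Q = [1, 2, 3] / [4, 6] / [5]
  Insert 8 (step 7): P = [2, 3, 4, 8] / [5, 7] / [6];  Q = [1, 2, 3, 7] / [4, 6] / [5]
  Insert 1 (step 8): P = [1, 3, 4, 8] / [2, 7] / [5] / [6];  Q = [1, 2, 3, 7] / [4, 6] / [5] / [8]
Final shape: (4, 2, 1, 1).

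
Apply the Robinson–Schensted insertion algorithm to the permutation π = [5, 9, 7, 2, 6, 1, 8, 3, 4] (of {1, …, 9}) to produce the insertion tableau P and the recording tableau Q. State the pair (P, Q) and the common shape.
P = [1, 3, 4] / [2, 6, 8] / [5, 7] / [9];  Q = [1, 2, 7] / [3, 5, 9] / [4, 8] / [6];  common shape = (3, 3, 2, 1)

Row-insert the values π_1, π_2, … into P one at a time, bumping the leftmost entry strictly greater than the inserted value down to the next row. The recording tableau Q records, in position (i, j), the step at which that cell was added to P.
  Insert 5 (step 1): P = [5];  Q = [1]
  Insert 9 (step 2): P = [5, 9];  Q = [1, 2]
  Insert 7 (step 3): P = [5, 7] / [9];  Q = [1, 2] / [3]
  Insert 2 (step 4): P = [2, 7] / [5] / [9];  Q = [1, 2] / [3] / [4]
  Insert 6 (step 5): P = [2, 6] / [5, 7] / [9];  Q = [1, 2] / [3, 5] / [4]
  Insert 1 (step 6): P = [1, 6] / [2, 7] / [5] / [9];  Q = [1, 2] / [3, 5] / [4] / [6]
  Insert 8 (step 7): P = [1, 6, 8] / [2, 7] / [5] / [9];  Q = [1, 2, 7] / [3, 5] / [4] / [6]
  Insert 3 (step 8): P = [1, 3, 8] / [2, 6] / [5, 7] / [9];  Q = [1, 2, 7] / [3, 5] / [4, 8] / [6]
  Insert 4 (step 9): P = [1, 3, 4] / [2, 6, 8] / [5, 7] / [9];  Q = [1, 2, 7] / [3, 5, 9] / [4, 8] / [6]
Final shape: (3, 3, 2, 1).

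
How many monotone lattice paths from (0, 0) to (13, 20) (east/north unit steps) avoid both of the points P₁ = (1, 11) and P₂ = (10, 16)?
Number of paths = 384569395

Inclusion–exclusion. Total paths: C(33, 13) = 573166440. Through P₁: C(12, 1)·C(21, 12) = 3527160. Through P₂: C(26, 10)·C(7, 3) = 185910725. Since P₁ is strictly southwest of P₂, a monotone path through both must visit P₁ then P₂; paths through both = C(12, 1)·C(14, 9)·C(7, 3) = 840840. Avoid both = 573166440 − 3527160 − 185910725 + 840840 = 384569395.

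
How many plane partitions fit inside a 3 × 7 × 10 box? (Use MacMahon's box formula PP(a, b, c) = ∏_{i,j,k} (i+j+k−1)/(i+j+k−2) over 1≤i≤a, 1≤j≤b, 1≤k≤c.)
PP(3, 7, 10) = 108284013552

Evaluate the triple product over i = 1..3, j = 1..7, k = 1..10. The factors are (2/1) · (3/2) · (4/3) · (5/4) · (6/5) · (7/6) · (8/7) · (9/8) · … (210 factors total). The numerators and denominators telescope so the product is an integer; carrying out the multiplication exactly gives PP(3, 7, 10) = 108284013552.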